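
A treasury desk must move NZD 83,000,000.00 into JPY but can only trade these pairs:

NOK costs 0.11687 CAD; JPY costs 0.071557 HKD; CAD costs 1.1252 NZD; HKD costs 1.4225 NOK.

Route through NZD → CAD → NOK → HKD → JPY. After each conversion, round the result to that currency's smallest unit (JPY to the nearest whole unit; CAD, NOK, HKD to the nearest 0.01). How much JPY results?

NZD 83,000,000.00 ÷ 1.1252 = CAD 73,764,664.06
CAD 73,764,664.06 ÷ 0.11687 = NOK 631,168,512.54
NOK 631,168,512.54 ÷ 1.4225 = HKD 443,703,699.50
HKD 443,703,699.50 ÷ 0.071557 = JPY 6,200,702,929

JPY 6,200,702,929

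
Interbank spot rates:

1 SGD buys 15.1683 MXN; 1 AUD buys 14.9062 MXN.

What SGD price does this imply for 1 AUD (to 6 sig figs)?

AUD/SGD = 0.982721

1 AUD × 14.9062 = 14.9062 MXN
14.9062 MXN ÷ 15.1683 = 0.982721 SGD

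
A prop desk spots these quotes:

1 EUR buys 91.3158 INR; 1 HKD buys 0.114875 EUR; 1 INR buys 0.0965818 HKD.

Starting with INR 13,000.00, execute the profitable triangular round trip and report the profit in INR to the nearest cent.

Profitable loop is INR → HKD → EUR → INR:
INR 13,000.00 × 0.0965818 = HKD 1,255.56
HKD 1,255.56 × 0.114875 = EUR 144.23
EUR 144.23 × 91.3158 = INR 13,170.74
Profit = INR 13,170.74 − INR 13,000.00

Profit: INR 170.74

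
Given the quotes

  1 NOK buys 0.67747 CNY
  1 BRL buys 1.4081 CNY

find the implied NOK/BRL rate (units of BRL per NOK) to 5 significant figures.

NOK/BRL = 0.48112

1 NOK × 0.67747 = 0.67747 CNY
0.67747 CNY ÷ 1.4081 = 0.481123 BRL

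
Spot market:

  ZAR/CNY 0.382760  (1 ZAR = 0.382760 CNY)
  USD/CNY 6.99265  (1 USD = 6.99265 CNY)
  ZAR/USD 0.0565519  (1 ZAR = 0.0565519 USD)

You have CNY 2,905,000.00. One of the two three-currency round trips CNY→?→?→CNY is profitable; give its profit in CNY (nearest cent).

Profitable loop is CNY → ZAR → USD → CNY:
CNY 2,905,000.00 ÷ 0.382760 = ZAR 7,589,612.29
ZAR 7,589,612.29 × 0.0565519 = USD 429,207.00
USD 429,207.00 × 6.99265 = CNY 3,001,294.30
Profit = CNY 3,001,294.30 − CNY 2,905,000.00

Profit: CNY 96,294.30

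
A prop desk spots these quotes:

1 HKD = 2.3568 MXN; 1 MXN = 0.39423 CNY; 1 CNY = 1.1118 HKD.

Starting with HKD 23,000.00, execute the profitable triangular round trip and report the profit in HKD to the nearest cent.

Profitable loop is HKD → MXN → CNY → HKD:
HKD 23,000.00 × 2.3568 = MXN 54,206.40
MXN 54,206.40 × 0.39423 = CNY 21,369.79
CNY 21,369.79 × 1.1118 = HKD 23,758.93
Profit = HKD 23,758.93 − HKD 23,000.00

Profit: HKD 758.93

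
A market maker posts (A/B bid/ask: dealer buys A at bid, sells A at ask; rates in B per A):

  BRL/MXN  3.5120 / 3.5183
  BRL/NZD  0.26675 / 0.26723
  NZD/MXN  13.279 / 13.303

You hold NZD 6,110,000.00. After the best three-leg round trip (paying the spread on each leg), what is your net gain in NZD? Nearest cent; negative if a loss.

Best loop NZD → MXN → BRL → NZD:
NZD 6,110,000.00 × 13.279 (sell NZD at bid) = MXN 81,134,690.00
MXN 81,134,690.00 ÷ 3.5183 (buy BRL at ask) = BRL 23,060,765.14
BRL 23,060,765.14 × 0.26675 (sell BRL at bid) = NZD 6,151,459.10

Net profit: NZD 41,459.10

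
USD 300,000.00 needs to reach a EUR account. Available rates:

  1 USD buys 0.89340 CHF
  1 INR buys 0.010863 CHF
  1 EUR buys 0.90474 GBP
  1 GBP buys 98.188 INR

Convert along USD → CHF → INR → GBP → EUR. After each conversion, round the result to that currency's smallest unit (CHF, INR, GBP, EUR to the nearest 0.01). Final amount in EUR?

USD 300,000.00 × 0.89340 = CHF 268,020.00
CHF 268,020.00 ÷ 0.010863 = INR 24,672,742.34
INR 24,672,742.34 ÷ 98.188 = GBP 251,280.63
GBP 251,280.63 ÷ 0.90474 = EUR 277,737.95

EUR 277,737.95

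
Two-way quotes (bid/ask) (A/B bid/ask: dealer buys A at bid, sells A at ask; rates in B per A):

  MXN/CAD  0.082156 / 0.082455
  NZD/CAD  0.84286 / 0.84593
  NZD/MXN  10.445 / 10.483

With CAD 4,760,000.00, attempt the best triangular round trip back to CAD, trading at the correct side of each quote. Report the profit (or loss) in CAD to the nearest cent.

Net profit: CAD 68,589.17

Best loop CAD → NZD → MXN → CAD:
CAD 4,760,000.00 ÷ 0.84593 (buy NZD at ask) = NZD 5,626,943.13
NZD 5,626,943.13 × 10.445 (sell NZD at bid) = MXN 58,773,420.97
MXN 58,773,420.97 × 0.082156 (sell MXN at bid) = CAD 4,828,589.17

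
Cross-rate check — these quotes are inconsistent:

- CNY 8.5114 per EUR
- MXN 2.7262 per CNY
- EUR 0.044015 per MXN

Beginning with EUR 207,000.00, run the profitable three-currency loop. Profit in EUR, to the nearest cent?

Profit: EUR 4,412.06

Profitable loop is EUR → CNY → MXN → EUR:
EUR 207,000.00 × 8.5114 = CNY 1,761,859.80
CNY 1,761,859.80 × 2.7262 = MXN 4,803,182.19
MXN 4,803,182.19 × 0.044015 = EUR 211,412.06
Profit = EUR 211,412.06 − EUR 207,000.00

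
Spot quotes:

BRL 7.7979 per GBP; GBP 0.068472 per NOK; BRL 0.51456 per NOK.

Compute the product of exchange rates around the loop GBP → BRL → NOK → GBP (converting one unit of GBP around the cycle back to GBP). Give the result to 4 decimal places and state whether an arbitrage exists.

1.0377 (arbitrage exists)

Around GBP → BRL → NOK → GBP: 1 × 7.7979 ÷ 0.51456 × 0.068472 = 1.037659
Product > 1; profitable direction is GBP → BRL → NOK → GBP.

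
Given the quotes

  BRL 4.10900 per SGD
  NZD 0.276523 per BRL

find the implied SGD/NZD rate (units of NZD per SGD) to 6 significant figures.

1 SGD × 4.10900 = 4.109 BRL
4.109 BRL × 0.276523 = 1.13623 NZD

SGD/NZD = 1.13623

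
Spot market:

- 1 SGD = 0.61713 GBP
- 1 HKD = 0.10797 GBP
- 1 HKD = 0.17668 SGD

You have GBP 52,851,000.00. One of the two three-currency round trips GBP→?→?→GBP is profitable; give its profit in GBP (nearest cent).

Profit: GBP 521,083.55

Profitable loop is GBP → HKD → SGD → GBP:
GBP 52,851,000.00 ÷ 0.10797 = HKD 489,497,082.52
HKD 489,497,082.52 × 0.17668 = SGD 86,484,344.54
SGD 86,484,344.54 × 0.61713 = GBP 53,372,083.55
Profit = GBP 53,372,083.55 − GBP 52,851,000.00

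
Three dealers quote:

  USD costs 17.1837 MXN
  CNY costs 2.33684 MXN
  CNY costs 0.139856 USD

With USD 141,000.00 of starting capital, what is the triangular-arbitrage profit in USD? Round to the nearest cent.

Profit: USD 4,006.65

Profitable loop is USD → MXN → CNY → USD:
USD 141,000.00 × 17.1837 = MXN 2,422,901.70
MXN 2,422,901.70 ÷ 2.33684 = CNY 1,036,828.24
CNY 1,036,828.24 × 0.139856 = USD 145,006.65
Profit = USD 145,006.65 − USD 141,000.00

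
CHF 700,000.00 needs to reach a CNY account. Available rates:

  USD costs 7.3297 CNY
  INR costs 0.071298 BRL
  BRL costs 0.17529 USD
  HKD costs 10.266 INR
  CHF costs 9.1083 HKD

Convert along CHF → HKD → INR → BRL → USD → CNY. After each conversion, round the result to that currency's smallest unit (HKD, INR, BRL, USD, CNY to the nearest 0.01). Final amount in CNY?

CNY 5,995,940.51

CHF 700,000.00 × 9.1083 = HKD 6,375,810.00
HKD 6,375,810.00 × 10.266 = INR 65,454,065.46
INR 65,454,065.46 × 0.071298 = BRL 4,666,743.96
BRL 4,666,743.96 × 0.17529 = USD 818,033.55
USD 818,033.55 × 7.3297 = CNY 5,995,940.51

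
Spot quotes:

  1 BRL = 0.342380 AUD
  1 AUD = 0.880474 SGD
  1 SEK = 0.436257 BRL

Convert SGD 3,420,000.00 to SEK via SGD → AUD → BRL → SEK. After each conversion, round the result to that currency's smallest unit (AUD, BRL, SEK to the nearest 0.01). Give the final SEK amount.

SGD 3,420,000.00 ÷ 0.880474 = AUD 3,884,271.43
AUD 3,884,271.43 ÷ 0.342380 = BRL 11,344,913.34
BRL 11,344,913.34 ÷ 0.436257 = SEK 26,005,114.74

SEK 26,005,114.74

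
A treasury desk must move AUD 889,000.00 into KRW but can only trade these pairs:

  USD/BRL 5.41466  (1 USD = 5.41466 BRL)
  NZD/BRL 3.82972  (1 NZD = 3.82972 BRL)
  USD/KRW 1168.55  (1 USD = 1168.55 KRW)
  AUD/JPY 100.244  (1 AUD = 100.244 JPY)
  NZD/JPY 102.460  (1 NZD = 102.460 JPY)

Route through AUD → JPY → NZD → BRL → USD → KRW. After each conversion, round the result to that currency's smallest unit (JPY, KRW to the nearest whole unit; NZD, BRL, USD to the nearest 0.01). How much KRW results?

AUD 889,000.00 × 100.244 = JPY 89,116,916
JPY 89,116,916 ÷ 102.460 = NZD 869,772.75
NZD 869,772.75 × 3.82972 = BRL 3,330,986.10
BRL 3,330,986.10 ÷ 5.41466 = USD 615,179.18
USD 615,179.18 × 1168.55 = KRW 718,867,631

KRW 718,867,631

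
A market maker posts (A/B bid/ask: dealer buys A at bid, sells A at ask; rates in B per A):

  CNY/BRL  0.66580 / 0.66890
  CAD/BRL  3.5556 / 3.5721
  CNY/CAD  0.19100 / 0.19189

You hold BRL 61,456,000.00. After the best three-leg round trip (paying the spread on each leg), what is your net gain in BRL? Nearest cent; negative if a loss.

Best loop BRL → CNY → CAD → BRL:
BRL 61,456,000.00 ÷ 0.66890 (buy CNY at ask) = CNY 91,876,214.68
CNY 91,876,214.68 × 0.19100 (sell CNY at bid) = CAD 17,548,357.00
CAD 17,548,357.00 × 3.5556 (sell CAD at bid) = BRL 62,394,938.16

Net profit: BRL 938,938.16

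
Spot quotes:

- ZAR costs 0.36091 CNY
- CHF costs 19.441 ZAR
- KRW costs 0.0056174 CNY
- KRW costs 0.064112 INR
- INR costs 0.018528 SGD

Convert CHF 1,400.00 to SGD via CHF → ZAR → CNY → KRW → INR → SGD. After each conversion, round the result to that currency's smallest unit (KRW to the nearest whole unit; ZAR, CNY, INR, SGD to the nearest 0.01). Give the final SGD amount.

SGD 2,077.20

CHF 1,400.00 × 19.441 = ZAR 27,217.40
ZAR 27,217.40 × 0.36091 = CNY 9,823.03
CNY 9,823.03 ÷ 0.0056174 = KRW 1,748,679
KRW 1,748,679 × 0.064112 = INR 112,111.31
INR 112,111.31 × 0.018528 = SGD 2,077.20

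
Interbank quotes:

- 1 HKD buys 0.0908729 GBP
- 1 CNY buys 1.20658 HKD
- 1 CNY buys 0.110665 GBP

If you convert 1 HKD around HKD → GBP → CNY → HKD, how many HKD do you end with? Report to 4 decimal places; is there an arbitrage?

0.9908 (arbitrage exists)

Around HKD → GBP → CNY → HKD: 1 × 0.0908729 ÷ 0.110665 × 1.20658 = 0.990787
Product < 1; profitable direction is HKD → CNY → GBP → HKD.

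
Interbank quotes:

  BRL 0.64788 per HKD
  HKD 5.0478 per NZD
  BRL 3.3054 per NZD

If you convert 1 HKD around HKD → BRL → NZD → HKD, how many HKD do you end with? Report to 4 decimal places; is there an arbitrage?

0.9894 (arbitrage exists)

Around HKD → BRL → NZD → HKD: 1 × 0.64788 ÷ 3.3054 × 5.0478 = 0.989402
Product < 1; profitable direction is HKD → NZD → BRL → HKD.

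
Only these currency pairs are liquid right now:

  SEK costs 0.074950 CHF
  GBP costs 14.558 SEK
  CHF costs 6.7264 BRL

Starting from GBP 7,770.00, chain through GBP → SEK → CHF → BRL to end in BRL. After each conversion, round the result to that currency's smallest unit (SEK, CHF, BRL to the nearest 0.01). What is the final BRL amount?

BRL 57,026.55

GBP 7,770.00 × 14.558 = SEK 113,115.66
SEK 113,115.66 × 0.074950 = CHF 8,478.02
CHF 8,478.02 × 6.7264 = BRL 57,026.55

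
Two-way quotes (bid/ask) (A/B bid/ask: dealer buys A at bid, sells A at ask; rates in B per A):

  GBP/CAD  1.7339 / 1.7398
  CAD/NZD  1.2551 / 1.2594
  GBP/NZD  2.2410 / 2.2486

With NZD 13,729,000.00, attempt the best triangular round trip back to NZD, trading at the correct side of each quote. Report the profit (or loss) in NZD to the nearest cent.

Net profit: NZD 312,637.15

Best loop NZD → CAD → GBP → NZD:
NZD 13,729,000.00 ÷ 1.2594 (buy CAD at ask) = CAD 10,901,222.80
CAD 10,901,222.80 ÷ 1.7398 (buy GBP at ask) = GBP 6,265,790.78
GBP 6,265,790.78 × 2.2410 (sell GBP at bid) = NZD 14,041,637.15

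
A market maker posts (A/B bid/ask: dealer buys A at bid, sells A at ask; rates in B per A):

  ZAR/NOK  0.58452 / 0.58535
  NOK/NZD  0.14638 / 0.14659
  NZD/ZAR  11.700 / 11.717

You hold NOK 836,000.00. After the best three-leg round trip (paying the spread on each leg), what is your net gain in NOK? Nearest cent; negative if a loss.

Net profit: NOK 899.40

Best loop NOK → NZD → ZAR → NOK:
NOK 836,000.00 × 0.14638 (sell NOK at bid) = NZD 122,373.68
NZD 122,373.68 × 11.700 (sell NZD at bid) = ZAR 1,431,772.06
ZAR 1,431,772.06 × 0.58452 (sell ZAR at bid) = NOK 836,899.40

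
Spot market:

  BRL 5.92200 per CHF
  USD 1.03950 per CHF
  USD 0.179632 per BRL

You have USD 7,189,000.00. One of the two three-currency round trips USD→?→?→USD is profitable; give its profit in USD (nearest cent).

Profitable loop is USD → CHF → BRL → USD:
USD 7,189,000.00 ÷ 1.03950 = CHF 6,915,824.92
CHF 6,915,824.92 × 5.92200 = BRL 40,955,515.15
BRL 40,955,515.15 × 0.179632 = USD 7,356,921.10
Profit = USD 7,356,921.10 − USD 7,189,000.00

Profit: USD 167,921.10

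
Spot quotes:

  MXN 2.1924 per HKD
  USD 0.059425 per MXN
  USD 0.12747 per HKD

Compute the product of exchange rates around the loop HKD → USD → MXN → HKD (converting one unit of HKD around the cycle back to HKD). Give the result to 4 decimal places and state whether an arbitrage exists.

0.9784 (arbitrage exists)

Around HKD → USD → MXN → HKD: 1 × 0.12747 ÷ 0.059425 ÷ 2.1924 = 0.978406
Product < 1; profitable direction is HKD → MXN → USD → HKD.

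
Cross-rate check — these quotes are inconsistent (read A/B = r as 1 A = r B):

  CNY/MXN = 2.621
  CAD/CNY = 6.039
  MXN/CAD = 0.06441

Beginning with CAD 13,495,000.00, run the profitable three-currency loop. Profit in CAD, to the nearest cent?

Profitable loop is CAD → CNY → MXN → CAD:
CAD 13,495,000.00 × 6.039 = CNY 81,496,305.00
CNY 81,496,305.00 × 2.621 = MXN 213,601,815.41
MXN 213,601,815.41 × 0.06441 = CAD 13,758,092.93
Profit = CAD 13,758,092.93 − CAD 13,495,000.00

Profit: CAD 263,092.93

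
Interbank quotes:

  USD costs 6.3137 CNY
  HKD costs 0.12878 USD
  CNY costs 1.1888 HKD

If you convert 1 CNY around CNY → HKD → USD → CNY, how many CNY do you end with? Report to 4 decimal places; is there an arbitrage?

0.9666 (arbitrage exists)

Around CNY → HKD → USD → CNY: 1 × 1.1888 × 0.12878 × 6.3137 = 0.966587
Product < 1; profitable direction is CNY → USD → HKD → CNY.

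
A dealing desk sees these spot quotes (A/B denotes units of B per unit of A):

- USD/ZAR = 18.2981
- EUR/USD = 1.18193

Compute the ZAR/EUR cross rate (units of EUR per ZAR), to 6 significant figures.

ZAR/EUR = 0.0462383

1 ZAR ÷ 18.2981 = 0.0546505 USD
0.0546505 USD ÷ 1.18193 = 0.0462383 EUR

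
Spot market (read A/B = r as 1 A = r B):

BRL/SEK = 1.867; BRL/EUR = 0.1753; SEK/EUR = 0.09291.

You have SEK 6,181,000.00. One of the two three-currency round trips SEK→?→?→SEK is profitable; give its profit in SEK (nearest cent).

Profitable loop is SEK → BRL → EUR → SEK:
SEK 6,181,000.00 ÷ 1.867 = BRL 3,310,658.81
BRL 3,310,658.81 × 0.1753 = EUR 580,358.49
EUR 580,358.49 ÷ 0.09291 = SEK 6,246,458.83
Profit = SEK 6,246,458.83 − SEK 6,181,000.00

Profit: SEK 65,458.83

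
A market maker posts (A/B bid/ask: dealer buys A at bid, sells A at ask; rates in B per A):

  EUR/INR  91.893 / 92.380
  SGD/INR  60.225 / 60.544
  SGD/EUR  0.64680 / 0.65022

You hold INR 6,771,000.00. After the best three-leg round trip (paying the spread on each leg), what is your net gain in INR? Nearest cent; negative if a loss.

Net profit: INR 17,773.84

Best loop INR → EUR → SGD → INR:
INR 6,771,000.00 ÷ 92.380 (buy EUR at ask) = EUR 73,295.09
EUR 73,295.09 ÷ 0.65022 (buy SGD at ask) = SGD 112,723.52
SGD 112,723.52 × 60.225 (sell SGD at bid) = INR 6,788,773.84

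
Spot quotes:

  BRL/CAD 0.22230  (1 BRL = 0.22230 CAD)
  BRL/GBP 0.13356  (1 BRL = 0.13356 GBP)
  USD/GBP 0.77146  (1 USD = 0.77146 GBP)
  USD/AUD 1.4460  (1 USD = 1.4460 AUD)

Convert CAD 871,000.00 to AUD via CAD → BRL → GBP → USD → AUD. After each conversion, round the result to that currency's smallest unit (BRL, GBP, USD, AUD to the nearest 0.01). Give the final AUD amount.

AUD 980,866.67

CAD 871,000.00 ÷ 0.22230 = BRL 3,918,128.65
BRL 3,918,128.65 × 0.13356 = GBP 523,305.26
GBP 523,305.26 ÷ 0.77146 = USD 678,331.03
USD 678,331.03 × 1.4460 = AUD 980,866.67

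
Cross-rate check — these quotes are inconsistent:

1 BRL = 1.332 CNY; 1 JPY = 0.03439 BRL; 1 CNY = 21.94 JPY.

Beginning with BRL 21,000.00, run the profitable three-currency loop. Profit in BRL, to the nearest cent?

Profit: BRL 105.34

Profitable loop is BRL → CNY → JPY → BRL:
BRL 21,000.00 × 1.332 = CNY 27,972.00
CNY 27,972.00 × 21.94 = JPY 613,706
JPY 613,706 × 0.03439 = BRL 21,105.34
Profit = BRL 21,105.34 − BRL 21,000.00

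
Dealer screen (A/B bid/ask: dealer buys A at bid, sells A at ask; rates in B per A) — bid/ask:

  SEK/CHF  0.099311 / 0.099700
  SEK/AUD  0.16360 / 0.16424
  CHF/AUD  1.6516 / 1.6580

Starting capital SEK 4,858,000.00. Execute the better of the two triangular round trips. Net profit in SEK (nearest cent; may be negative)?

Net result: SEK -6,446.74 (no profitable arbitrage after spreads)

Best loop SEK → CHF → AUD → SEK:
SEK 4,858,000.00 × 0.099311 (sell SEK at bid) = CHF 482,452.84
CHF 482,452.84 × 1.6516 (sell CHF at bid) = AUD 796,819.11
AUD 796,819.11 ÷ 0.16424 (buy SEK at ask) = SEK 4,851,553.26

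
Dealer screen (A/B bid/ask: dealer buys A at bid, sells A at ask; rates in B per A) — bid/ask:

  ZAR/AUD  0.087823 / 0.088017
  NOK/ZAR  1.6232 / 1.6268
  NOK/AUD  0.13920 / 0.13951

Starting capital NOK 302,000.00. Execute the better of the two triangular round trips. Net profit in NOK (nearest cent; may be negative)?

Best loop NOK → ZAR → AUD → NOK:
NOK 302,000.00 × 1.6232 (sell NOK at bid) = ZAR 490,206.40
ZAR 490,206.40 × 0.087823 (sell ZAR at bid) = AUD 43,051.40
AUD 43,051.40 ÷ 0.13951 (buy NOK at ask) = NOK 308,590.04

Net profit: NOK 6,590.04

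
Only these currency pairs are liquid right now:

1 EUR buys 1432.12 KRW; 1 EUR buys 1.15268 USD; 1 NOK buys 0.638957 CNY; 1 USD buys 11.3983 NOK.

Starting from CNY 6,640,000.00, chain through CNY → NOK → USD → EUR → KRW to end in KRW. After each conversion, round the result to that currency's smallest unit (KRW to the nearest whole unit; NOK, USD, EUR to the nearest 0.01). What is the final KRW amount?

CNY 6,640,000.00 ÷ 0.638957 = NOK 10,391,935.61
NOK 10,391,935.61 ÷ 11.3983 = USD 911,709.26
USD 911,709.26 ÷ 1.15268 = EUR 790,947.41
EUR 790,947.41 × 1432.12 = KRW 1,132,731,605

KRW 1,132,731,605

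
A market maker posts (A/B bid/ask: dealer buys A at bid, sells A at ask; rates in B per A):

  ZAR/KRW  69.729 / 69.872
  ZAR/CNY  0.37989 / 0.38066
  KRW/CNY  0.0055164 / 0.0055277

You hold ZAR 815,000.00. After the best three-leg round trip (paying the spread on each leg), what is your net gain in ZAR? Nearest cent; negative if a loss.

Net profit: ZAR 8,549.20

Best loop ZAR → KRW → CNY → ZAR:
ZAR 815,000.00 × 69.729 (sell ZAR at bid) = KRW 56,829,135
KRW 56,829,135 × 0.0055164 (sell KRW at bid) = CNY 313,492.24
CNY 313,492.24 ÷ 0.38066 (buy ZAR at ask) = ZAR 823,549.20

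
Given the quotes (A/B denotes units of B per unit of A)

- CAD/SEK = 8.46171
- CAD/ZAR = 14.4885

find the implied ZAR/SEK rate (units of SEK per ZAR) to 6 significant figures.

ZAR/SEK = 0.584029

1 ZAR ÷ 14.4885 = 0.0690203 CAD
0.0690203 CAD × 8.46171 = 0.584029 SEK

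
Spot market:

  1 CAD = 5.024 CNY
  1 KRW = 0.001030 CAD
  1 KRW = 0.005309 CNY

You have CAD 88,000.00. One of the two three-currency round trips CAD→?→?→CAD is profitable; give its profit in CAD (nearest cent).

Profitable loop is CAD → KRW → CNY → CAD:
CAD 88,000.00 ÷ 0.001030 = KRW 85,436,893
KRW 85,436,893 × 0.005309 = CNY 453,584.47
CNY 453,584.47 ÷ 5.024 = CAD 90,283.53
Profit = CAD 90,283.53 − CAD 88,000.00

Profit: CAD 2,283.53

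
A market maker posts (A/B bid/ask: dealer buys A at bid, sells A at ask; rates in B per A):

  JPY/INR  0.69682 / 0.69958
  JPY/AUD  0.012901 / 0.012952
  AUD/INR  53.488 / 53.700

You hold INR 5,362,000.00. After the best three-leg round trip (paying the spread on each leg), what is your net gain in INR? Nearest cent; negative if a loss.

Net profit: INR 10,003.60

Best loop INR → AUD → JPY → INR:
INR 5,362,000.00 ÷ 53.700 (buy AUD at ask) = AUD 99,851.02
AUD 99,851.02 ÷ 0.012952 (buy JPY at ask) = JPY 7,709,313
JPY 7,709,313 × 0.69682 (sell JPY at bid) = INR 5,372,003.60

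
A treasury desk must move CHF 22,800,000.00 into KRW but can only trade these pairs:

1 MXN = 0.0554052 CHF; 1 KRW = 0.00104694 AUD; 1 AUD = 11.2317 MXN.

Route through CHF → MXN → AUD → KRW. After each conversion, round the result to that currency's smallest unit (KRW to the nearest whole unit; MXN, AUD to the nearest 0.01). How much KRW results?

KRW 34,995,889,144

CHF 22,800,000.00 ÷ 0.0554052 = MXN 411,513,720.73
MXN 411,513,720.73 ÷ 11.2317 = AUD 36,638,596.18
AUD 36,638,596.18 ÷ 0.00104694 = KRW 34,995,889,144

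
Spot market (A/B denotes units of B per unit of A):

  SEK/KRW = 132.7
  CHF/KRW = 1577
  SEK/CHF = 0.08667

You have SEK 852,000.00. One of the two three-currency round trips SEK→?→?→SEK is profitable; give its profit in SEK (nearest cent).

Profit: SEK 25,544.53

Profitable loop is SEK → CHF → KRW → SEK:
SEK 852,000.00 × 0.08667 = CHF 73,842.84
CHF 73,842.84 × 1577 = KRW 116,450,159
KRW 116,450,159 ÷ 132.7 = SEK 877,544.53
Profit = SEK 877,544.53 − SEK 852,000.00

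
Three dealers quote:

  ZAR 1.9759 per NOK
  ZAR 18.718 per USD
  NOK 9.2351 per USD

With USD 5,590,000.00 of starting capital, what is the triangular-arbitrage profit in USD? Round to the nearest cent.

Profitable loop is USD → ZAR → NOK → USD:
USD 5,590,000.00 × 18.718 = ZAR 104,633,620.00
ZAR 104,633,620.00 ÷ 1.9759 = NOK 52,954,916.75
NOK 52,954,916.75 ÷ 9.2351 = USD 5,734,092.40
Profit = USD 5,734,092.40 − USD 5,590,000.00

Profit: USD 144,092.40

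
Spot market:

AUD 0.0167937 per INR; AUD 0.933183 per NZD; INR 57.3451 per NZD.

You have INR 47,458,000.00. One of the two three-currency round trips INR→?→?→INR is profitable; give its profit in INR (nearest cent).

Profit: INR 1,518,226.26

Profitable loop is INR → AUD → NZD → INR:
INR 47,458,000.00 × 0.0167937 = AUD 796,995.41
AUD 796,995.41 ÷ 0.933183 = NZD 854,061.22
NZD 854,061.22 × 57.3451 = INR 48,976,226.26
Profit = INR 48,976,226.26 − INR 47,458,000.00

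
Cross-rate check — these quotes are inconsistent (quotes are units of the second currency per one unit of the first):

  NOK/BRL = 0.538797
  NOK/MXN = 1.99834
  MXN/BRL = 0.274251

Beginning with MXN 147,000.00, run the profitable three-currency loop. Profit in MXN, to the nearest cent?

Profitable loop is MXN → BRL → NOK → MXN:
MXN 147,000.00 × 0.274251 = BRL 40,314.90
BRL 40,314.90 ÷ 0.538797 = NOK 74,823.91
NOK 74,823.91 × 1.99834 = MXN 149,523.61
Profit = MXN 149,523.61 − MXN 147,000.00

Profit: MXN 2,523.61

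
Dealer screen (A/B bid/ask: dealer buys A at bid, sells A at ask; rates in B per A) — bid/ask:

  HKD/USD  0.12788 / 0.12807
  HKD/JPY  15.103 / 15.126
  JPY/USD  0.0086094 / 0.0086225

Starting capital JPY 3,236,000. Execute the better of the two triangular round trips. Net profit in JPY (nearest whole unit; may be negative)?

Net profit: JPY 49,468

Best loop JPY → USD → HKD → JPY:
JPY 3,236,000 × 0.0086094 (sell JPY at bid) = USD 27,860.02
USD 27,860.02 ÷ 0.12807 (buy HKD at ask) = HKD 217,537.43
HKD 217,537.43 × 15.103 (sell HKD at bid) = JPY 3,285,468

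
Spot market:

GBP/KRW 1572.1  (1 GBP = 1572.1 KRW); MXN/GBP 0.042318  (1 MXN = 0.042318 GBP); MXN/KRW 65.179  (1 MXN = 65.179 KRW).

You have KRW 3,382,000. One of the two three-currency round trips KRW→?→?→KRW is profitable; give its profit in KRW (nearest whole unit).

Profitable loop is KRW → MXN → GBP → KRW:
KRW 3,382,000 ÷ 65.179 = MXN 51,887.88
MXN 51,887.88 × 0.042318 = GBP 2,195.79
GBP 2,195.79 × 1572.1 = KRW 3,452,003
Profit = KRW 3,452,003 − KRW 3,382,000

Profit: KRW 70,003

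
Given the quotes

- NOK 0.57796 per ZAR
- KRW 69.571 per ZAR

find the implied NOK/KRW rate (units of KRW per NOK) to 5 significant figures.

1 NOK ÷ 0.57796 = 1.73022 ZAR
1.73022 ZAR × 69.571 = 120.373 KRW

NOK/KRW = 120.37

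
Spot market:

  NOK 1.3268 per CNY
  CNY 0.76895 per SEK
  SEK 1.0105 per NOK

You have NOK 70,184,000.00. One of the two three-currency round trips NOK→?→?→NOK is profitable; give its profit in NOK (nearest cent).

Profit: NOK 2,172,574.50

Profitable loop is NOK → SEK → CNY → NOK:
NOK 70,184,000.00 × 1.0105 = SEK 70,920,932.00
SEK 70,920,932.00 × 0.76895 = CNY 54,534,650.66
CNY 54,534,650.66 × 1.3268 = NOK 72,356,574.50
Profit = NOK 72,356,574.50 − NOK 70,184,000.00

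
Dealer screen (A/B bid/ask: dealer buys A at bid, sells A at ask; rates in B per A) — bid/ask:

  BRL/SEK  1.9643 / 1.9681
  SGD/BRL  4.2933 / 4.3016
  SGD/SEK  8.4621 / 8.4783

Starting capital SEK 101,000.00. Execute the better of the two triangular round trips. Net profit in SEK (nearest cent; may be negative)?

Best loop SEK → BRL → SGD → SEK:
SEK 101,000.00 ÷ 1.9681 (buy BRL at ask) = BRL 51,318.53
BRL 51,318.53 ÷ 4.3016 (buy SGD at ask) = SGD 11,930.10
SGD 11,930.10 × 8.4621 (sell SGD at bid) = SEK 100,953.72

Net result: SEK -46.28 (no profitable arbitrage after spreads)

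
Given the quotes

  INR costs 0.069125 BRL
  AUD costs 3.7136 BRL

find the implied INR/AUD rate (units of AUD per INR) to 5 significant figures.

INR/AUD = 0.018614

1 INR × 0.069125 = 0.069125 BRL
0.069125 BRL ÷ 3.7136 = 0.018614 AUD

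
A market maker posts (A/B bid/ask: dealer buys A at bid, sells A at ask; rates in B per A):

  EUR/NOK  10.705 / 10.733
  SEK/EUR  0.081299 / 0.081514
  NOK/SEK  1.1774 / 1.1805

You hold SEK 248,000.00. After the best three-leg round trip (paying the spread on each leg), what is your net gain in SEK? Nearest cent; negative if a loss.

Best loop SEK → EUR → NOK → SEK:
SEK 248,000.00 × 0.081299 (sell SEK at bid) = EUR 20,162.15
EUR 20,162.15 × 10.705 (sell EUR at bid) = NOK 215,835.84
NOK 215,835.84 × 1.1774 (sell NOK at bid) = SEK 254,125.11

Net profit: SEK 6,125.11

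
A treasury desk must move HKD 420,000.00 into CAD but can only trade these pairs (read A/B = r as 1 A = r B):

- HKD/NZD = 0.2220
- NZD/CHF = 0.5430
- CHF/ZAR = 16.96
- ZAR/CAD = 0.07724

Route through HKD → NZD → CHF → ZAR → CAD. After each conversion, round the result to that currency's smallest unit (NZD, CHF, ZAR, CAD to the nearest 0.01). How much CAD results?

CAD 66,323.92

HKD 420,000.00 × 0.2220 = NZD 93,240.00
NZD 93,240.00 × 0.5430 = CHF 50,629.32
CHF 50,629.32 × 16.96 = ZAR 858,673.27
ZAR 858,673.27 × 0.07724 = CAD 66,323.92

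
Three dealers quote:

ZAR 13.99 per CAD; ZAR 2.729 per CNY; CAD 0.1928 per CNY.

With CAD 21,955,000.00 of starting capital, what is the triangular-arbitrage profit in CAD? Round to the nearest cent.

Profit: CAD 258,256.58

Profitable loop is CAD → CNY → ZAR → CAD:
CAD 21,955,000.00 ÷ 0.1928 = CNY 113,874,481.33
CNY 113,874,481.33 × 2.729 = ZAR 310,763,459.54
ZAR 310,763,459.54 ÷ 13.99 = CAD 22,213,256.58
Profit = CAD 22,213,256.58 − CAD 21,955,000.00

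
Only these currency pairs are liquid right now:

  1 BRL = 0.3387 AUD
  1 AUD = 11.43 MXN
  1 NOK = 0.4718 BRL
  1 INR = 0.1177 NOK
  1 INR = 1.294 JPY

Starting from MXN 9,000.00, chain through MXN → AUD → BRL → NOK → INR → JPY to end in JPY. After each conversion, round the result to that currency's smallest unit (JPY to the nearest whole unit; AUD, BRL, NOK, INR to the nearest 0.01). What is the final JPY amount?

JPY 54,173

MXN 9,000.00 ÷ 11.43 = AUD 787.40
AUD 787.40 ÷ 0.3387 = BRL 2,324.77
BRL 2,324.77 ÷ 0.4718 = NOK 4,927.45
NOK 4,927.45 ÷ 0.1177 = INR 41,864.49
INR 41,864.49 × 1.294 = JPY 54,173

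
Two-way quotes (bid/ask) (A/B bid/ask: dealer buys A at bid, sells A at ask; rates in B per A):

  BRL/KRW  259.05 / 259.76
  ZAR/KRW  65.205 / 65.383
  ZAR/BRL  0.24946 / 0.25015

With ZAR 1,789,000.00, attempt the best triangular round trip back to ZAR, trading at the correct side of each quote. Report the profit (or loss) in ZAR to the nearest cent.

Best loop ZAR → KRW → BRL → ZAR:
ZAR 1,789,000.00 × 65.205 (sell ZAR at bid) = KRW 116,651,745
KRW 116,651,745 ÷ 259.76 (buy BRL at ask) = BRL 449,075.09
BRL 449,075.09 ÷ 0.25015 (buy ZAR at ask) = ZAR 1,795,223.22

Net profit: ZAR 6,223.22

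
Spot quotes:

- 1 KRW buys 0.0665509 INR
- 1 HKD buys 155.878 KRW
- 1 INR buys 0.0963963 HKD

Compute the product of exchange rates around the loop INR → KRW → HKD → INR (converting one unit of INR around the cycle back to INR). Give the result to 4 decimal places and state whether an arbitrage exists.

1.0000 (no arbitrage)

Around INR → KRW → HKD → INR: 1 ÷ 0.0665509 ÷ 155.878 ÷ 0.0963963 = 1.000002
Product ≈ 1 (deviation 0.000%, within rounding noise).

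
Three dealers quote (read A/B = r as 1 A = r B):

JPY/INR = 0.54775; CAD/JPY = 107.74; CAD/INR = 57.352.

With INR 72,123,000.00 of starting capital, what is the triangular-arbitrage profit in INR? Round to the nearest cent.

Profitable loop is INR → CAD → JPY → INR:
INR 72,123,000.00 ÷ 57.352 = CAD 1,257,549.87
CAD 1,257,549.87 × 107.74 = JPY 135,488,423
JPY 135,488,423 × 0.54775 = INR 74,213,783.55
Profit = INR 74,213,783.55 − INR 72,123,000.00

Profit: INR 2,090,783.55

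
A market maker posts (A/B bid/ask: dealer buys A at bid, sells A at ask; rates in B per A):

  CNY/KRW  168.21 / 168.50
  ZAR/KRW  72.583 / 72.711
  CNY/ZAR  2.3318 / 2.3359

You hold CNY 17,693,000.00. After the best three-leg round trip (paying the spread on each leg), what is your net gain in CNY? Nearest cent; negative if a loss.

Best loop CNY → ZAR → KRW → CNY:
CNY 17,693,000.00 × 2.3318 (sell CNY at bid) = ZAR 41,256,537.40
ZAR 41,256,537.40 × 72.583 (sell ZAR at bid) = KRW 2,994,523,254
KRW 2,994,523,254 ÷ 168.50 (buy CNY at ask) = CNY 17,771,651.36

Net profit: CNY 78,651.36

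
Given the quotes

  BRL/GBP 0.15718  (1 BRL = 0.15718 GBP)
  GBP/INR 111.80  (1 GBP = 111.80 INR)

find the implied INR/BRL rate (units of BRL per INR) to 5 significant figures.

INR/BRL = 0.056906

1 INR ÷ 111.80 = 0.00894454 GBP
0.00894454 GBP ÷ 0.15718 = 0.0569064 BRL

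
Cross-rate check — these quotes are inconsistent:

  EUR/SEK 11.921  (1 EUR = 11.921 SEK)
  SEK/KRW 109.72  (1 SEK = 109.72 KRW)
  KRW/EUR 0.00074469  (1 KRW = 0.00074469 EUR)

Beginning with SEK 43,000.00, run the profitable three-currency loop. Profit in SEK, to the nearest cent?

Profitable loop is SEK → EUR → KRW → SEK:
SEK 43,000.00 ÷ 11.921 = EUR 3,607.08
EUR 3,607.08 ÷ 0.00074469 = KRW 4,843,734
KRW 4,843,734 ÷ 109.72 = SEK 44,146.31
Profit = SEK 44,146.31 − SEK 43,000.00

Profit: SEK 1,146.31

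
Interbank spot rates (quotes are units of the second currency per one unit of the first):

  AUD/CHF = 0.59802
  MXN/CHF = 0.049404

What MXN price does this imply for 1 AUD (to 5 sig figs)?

AUD/MXN = 12.105

1 AUD × 0.59802 = 0.59802 CHF
0.59802 CHF ÷ 0.049404 = 12.1047 MXN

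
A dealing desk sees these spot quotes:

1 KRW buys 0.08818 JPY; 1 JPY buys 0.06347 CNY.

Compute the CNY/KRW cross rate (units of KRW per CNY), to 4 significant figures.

1 CNY ÷ 0.06347 = 15.7555 JPY
15.7555 JPY ÷ 0.08818 = 178.674 KRW

CNY/KRW = 178.7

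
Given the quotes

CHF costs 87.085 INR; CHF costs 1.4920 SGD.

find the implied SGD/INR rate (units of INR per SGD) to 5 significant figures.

1 SGD ÷ 1.4920 = 0.670241 CHF
0.670241 CHF × 87.085 = 58.368 INR

SGD/INR = 58.368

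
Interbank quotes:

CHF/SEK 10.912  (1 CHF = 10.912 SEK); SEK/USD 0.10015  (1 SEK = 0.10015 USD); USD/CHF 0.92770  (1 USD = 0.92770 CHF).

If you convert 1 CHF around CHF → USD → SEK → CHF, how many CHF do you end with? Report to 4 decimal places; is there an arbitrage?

Around CHF → USD → SEK → CHF: 1 ÷ 0.92770 ÷ 0.10015 ÷ 10.912 = 0.986364
Product < 1; profitable direction is CHF → SEK → USD → CHF.

0.9864 (arbitrage exists)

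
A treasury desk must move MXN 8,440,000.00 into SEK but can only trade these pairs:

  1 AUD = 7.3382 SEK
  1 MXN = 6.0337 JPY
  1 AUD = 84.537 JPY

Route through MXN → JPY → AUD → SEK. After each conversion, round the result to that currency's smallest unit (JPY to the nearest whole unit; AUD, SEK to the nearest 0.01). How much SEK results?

MXN 8,440,000.00 × 6.0337 = JPY 50,924,428
JPY 50,924,428 ÷ 84.537 = AUD 602,392.18
AUD 602,392.18 × 7.3382 = SEK 4,420,474.30

SEK 4,420,474.30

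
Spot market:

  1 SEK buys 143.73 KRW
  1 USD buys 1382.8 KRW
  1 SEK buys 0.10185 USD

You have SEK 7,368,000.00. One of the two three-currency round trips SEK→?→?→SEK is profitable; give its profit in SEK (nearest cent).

Profitable loop is SEK → KRW → USD → SEK:
SEK 7,368,000.00 × 143.73 = KRW 1,059,002,640
KRW 1,059,002,640 ÷ 1382.8 = USD 765,839.34
USD 765,839.34 ÷ 0.10185 = SEK 7,519,286.60
Profit = SEK 7,519,286.60 − SEK 7,368,000.00

Profit: SEK 151,286.60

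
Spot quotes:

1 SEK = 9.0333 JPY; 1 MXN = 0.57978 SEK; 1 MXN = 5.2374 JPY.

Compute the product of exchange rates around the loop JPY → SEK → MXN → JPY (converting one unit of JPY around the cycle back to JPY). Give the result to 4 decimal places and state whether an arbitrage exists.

Around JPY → SEK → MXN → JPY: 1 ÷ 9.0333 ÷ 0.57978 × 5.2374 = 1.000014
Product ≈ 1 (deviation 0.001%, within rounding noise).

1.0000 (no arbitrage)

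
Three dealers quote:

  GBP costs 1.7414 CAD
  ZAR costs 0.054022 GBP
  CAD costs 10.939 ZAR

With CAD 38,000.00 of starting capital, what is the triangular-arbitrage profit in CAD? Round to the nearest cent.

Profit: CAD 1,104.83

Profitable loop is CAD → ZAR → GBP → CAD:
CAD 38,000.00 × 10.939 = ZAR 415,682.00
ZAR 415,682.00 × 0.054022 = GBP 22,455.97
GBP 22,455.97 × 1.7414 = CAD 39,104.83
Profit = CAD 39,104.83 − CAD 38,000.00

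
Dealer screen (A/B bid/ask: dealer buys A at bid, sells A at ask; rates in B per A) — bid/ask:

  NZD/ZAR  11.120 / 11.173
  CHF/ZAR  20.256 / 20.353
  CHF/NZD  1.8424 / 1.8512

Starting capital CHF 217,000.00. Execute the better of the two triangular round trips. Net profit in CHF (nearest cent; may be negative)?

Best loop CHF → NZD → ZAR → CHF:
CHF 217,000.00 × 1.8424 (sell CHF at bid) = NZD 399,800.80
NZD 399,800.80 × 11.120 (sell NZD at bid) = ZAR 4,445,784.90
ZAR 4,445,784.90 ÷ 20.353 (buy CHF at ask) = CHF 218,433.89

Net profit: CHF 1,433.89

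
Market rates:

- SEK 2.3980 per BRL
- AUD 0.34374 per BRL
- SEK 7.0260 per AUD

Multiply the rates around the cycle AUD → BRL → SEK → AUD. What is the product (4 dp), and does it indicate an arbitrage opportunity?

Around AUD → BRL → SEK → AUD: 1 ÷ 0.34374 × 2.3980 ÷ 7.0260 = 0.992912
Product < 1; profitable direction is AUD → SEK → BRL → AUD.

0.9929 (arbitrage exists)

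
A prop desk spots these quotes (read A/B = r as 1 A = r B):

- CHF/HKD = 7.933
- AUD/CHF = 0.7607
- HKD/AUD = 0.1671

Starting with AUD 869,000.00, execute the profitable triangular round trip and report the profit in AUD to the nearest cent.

Profit: AUD 7,288.47

Profitable loop is AUD → CHF → HKD → AUD:
AUD 869,000.00 × 0.7607 = CHF 661,048.30
CHF 661,048.30 × 7.933 = HKD 5,244,096.16
HKD 5,244,096.16 × 0.1671 = AUD 876,288.47
Profit = AUD 876,288.47 − AUD 869,000.00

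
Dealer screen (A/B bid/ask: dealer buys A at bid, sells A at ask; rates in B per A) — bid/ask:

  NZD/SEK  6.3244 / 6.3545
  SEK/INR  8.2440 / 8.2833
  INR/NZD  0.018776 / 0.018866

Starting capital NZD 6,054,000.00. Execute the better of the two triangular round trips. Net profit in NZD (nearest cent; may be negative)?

Best loop NZD → INR → SEK → NZD:
NZD 6,054,000.00 ÷ 0.018866 (buy INR at ask) = INR 320,894,731.26
INR 320,894,731.26 ÷ 8.2833 (buy SEK at ask) = SEK 38,739,962.49
SEK 38,739,962.49 ÷ 6.3545 (buy NZD at ask) = NZD 6,096,461.17

Net profit: NZD 42,461.17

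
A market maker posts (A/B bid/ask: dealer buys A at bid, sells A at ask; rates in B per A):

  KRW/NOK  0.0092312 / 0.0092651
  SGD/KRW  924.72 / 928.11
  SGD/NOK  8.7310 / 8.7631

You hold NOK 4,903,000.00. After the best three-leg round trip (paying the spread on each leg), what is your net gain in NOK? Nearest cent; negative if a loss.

Net profit: NOK 75,245.60

Best loop NOK → KRW → SGD → NOK:
NOK 4,903,000.00 ÷ 0.0092651 (buy KRW at ask) = KRW 529,190,187
KRW 529,190,187 ÷ 928.11 (buy SGD at ask) = SGD 570,180.46
SGD 570,180.46 × 8.7310 (sell SGD at bid) = NOK 4,978,245.60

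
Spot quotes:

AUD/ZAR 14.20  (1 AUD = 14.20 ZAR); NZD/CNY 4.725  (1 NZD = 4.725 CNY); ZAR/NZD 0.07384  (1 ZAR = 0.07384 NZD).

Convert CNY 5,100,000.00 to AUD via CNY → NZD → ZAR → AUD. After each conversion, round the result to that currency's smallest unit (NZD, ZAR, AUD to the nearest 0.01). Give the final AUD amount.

AUD 1,029,409.88

CNY 5,100,000.00 ÷ 4.725 = NZD 1,079,365.08
NZD 1,079,365.08 ÷ 0.07384 = ZAR 14,617,620.26
ZAR 14,617,620.26 ÷ 14.20 = AUD 1,029,409.88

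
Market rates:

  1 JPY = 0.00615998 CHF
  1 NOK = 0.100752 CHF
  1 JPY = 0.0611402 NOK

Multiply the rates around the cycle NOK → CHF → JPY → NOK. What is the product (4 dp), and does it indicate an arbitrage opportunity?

Around NOK → CHF → JPY → NOK: 1 × 0.100752 ÷ 0.00615998 × 0.0611402 = 1.000003
Product ≈ 1 (deviation 0.000%, within rounding noise).

1.0000 (no arbitrage)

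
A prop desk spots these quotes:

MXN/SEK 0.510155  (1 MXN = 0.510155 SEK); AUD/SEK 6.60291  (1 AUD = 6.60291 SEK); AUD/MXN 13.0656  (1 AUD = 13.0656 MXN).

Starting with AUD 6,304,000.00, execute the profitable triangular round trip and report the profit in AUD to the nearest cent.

Profit: AUD 59,738.61

Profitable loop is AUD → MXN → SEK → AUD:
AUD 6,304,000.00 × 13.0656 = MXN 82,365,542.40
MXN 82,365,542.40 × 0.510155 = SEK 42,019,193.28
SEK 42,019,193.28 ÷ 6.60291 = AUD 6,363,738.61
Profit = AUD 6,363,738.61 − AUD 6,304,000.00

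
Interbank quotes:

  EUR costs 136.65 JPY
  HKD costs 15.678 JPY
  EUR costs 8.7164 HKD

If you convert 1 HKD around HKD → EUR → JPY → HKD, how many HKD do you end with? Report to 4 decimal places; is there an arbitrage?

Around HKD → EUR → JPY → HKD: 1 ÷ 8.7164 × 136.65 ÷ 15.678 = 0.999958
Product ≈ 1 (deviation 0.004%, within rounding noise).

1.0000 (no arbitrage)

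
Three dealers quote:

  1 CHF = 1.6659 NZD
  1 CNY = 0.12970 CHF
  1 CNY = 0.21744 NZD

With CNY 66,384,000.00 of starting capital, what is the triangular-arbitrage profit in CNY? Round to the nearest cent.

Profit: CNY 421,766.71

Profitable loop is CNY → NZD → CHF → CNY:
CNY 66,384,000.00 × 0.21744 = NZD 14,434,536.96
NZD 14,434,536.96 ÷ 1.6659 = CHF 8,664,707.94
CHF 8,664,707.94 ÷ 0.12970 = CNY 66,805,766.71
Profit = CNY 66,805,766.71 − CNY 66,384,000.00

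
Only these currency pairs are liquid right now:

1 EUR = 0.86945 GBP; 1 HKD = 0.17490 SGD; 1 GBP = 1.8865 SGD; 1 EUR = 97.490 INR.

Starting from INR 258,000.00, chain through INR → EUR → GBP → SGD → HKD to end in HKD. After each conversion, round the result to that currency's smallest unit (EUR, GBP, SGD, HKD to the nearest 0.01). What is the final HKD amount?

HKD 24,818.30

INR 258,000.00 ÷ 97.490 = EUR 2,646.43
EUR 2,646.43 × 0.86945 = GBP 2,300.94
GBP 2,300.94 × 1.8865 = SGD 4,340.72
SGD 4,340.72 ÷ 0.17490 = HKD 24,818.30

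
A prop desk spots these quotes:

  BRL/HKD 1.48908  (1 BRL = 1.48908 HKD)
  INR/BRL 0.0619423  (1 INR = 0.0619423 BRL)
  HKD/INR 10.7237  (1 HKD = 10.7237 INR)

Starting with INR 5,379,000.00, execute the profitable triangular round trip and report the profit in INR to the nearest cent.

Profit: INR 59,154.36

Profitable loop is INR → HKD → BRL → INR:
INR 5,379,000.00 ÷ 10.7237 = HKD 501,599.26
HKD 501,599.26 ÷ 1.48908 = BRL 336,851.79
BRL 336,851.79 ÷ 0.0619423 = INR 5,438,154.36
Profit = INR 5,438,154.36 − INR 5,379,000.00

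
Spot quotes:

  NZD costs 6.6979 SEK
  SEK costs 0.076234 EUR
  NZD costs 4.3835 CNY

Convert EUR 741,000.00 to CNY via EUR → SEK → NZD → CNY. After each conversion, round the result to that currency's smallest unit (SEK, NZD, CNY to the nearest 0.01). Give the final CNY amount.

CNY 6,361,387.50

EUR 741,000.00 ÷ 0.076234 = SEK 9,720,072.41
SEK 9,720,072.41 ÷ 6.6979 = NZD 1,451,211.93
NZD 1,451,211.93 × 4.3835 = CNY 6,361,387.50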